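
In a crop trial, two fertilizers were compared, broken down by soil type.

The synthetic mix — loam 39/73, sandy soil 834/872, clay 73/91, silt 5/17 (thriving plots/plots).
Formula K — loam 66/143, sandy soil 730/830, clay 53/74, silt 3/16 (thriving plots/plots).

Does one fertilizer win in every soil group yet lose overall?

Loam: the synthetic mix 39/73 = 53.4%, Formula K 66/143 = 46.2% → the synthetic mix
Sandy soil: the synthetic mix 834/872 = 95.6%, Formula K 730/830 = 88.0% → the synthetic mix
Clay: the synthetic mix 73/91 = 80.2%, Formula K 53/74 = 71.6% → the synthetic mix
Silt: the synthetic mix 5/17 = 29.4%, Formula K 3/16 = 18.8% → the synthetic mix
Overall: the synthetic mix 951/1053 = 90.3%, Formula K 852/1063 = 80.2% → the synthetic mix
The synthetic mix wins overall and in every soil group — no reversal.

No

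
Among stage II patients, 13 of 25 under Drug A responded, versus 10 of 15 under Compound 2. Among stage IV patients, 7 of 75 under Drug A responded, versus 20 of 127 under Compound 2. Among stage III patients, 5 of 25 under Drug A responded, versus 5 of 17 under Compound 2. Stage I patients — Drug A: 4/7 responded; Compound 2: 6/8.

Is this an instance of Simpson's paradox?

Stage II: Drug A 13/25 = 52.0%, Compound 2 10/15 = 66.7% → Compound 2
Stage IV: Drug A 7/75 = 9.3%, Compound 2 20/127 = 15.7% → Compound 2
Stage III: Drug A 5/25 = 20.0%, Compound 2 5/17 = 29.4% → Compound 2
Stage I: Drug A 4/7 = 57.1%, Compound 2 6/8 = 75.0% → Compound 2
Overall: Drug A 29/132 = 22.0%, Compound 2 41/167 = 24.6% → Compound 2
Compound 2 wins overall and in every disease group — no reversal.

No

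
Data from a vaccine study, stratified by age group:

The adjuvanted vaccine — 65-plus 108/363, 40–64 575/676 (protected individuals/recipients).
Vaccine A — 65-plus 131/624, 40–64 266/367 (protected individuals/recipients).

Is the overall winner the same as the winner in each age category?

65-plus: the adjuvanted vaccine 108/363 = 29.8%, Vaccine A 131/624 = 21.0% → the adjuvanted vaccine
40–64: the adjuvanted vaccine 575/676 = 85.1%, Vaccine A 266/367 = 72.5% → the adjuvanted vaccine
Overall: the adjuvanted vaccine 683/1039 = 65.7%, Vaccine A 397/991 = 40.1% → the adjuvanted vaccine
The adjuvanted vaccine wins overall and in every age group — no reversal.

Yes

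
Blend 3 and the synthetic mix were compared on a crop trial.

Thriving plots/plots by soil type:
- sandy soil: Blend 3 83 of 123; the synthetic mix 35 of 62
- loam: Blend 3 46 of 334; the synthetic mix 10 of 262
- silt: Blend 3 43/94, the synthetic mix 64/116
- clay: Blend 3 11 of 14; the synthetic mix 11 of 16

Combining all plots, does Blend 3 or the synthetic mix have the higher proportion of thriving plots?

Sandy soil: Blend 3 83/123 = 67.5%, the synthetic mix 35/62 = 56.5% → Blend 3
Loam: Blend 3 46/334 = 13.8%, the synthetic mix 10/262 = 3.8% → Blend 3
Silt: Blend 3 43/94 = 45.7%, the synthetic mix 64/116 = 55.2% → the synthetic mix
Clay: Blend 3 11/14 = 78.6%, the synthetic mix 11/16 = 68.8% → Blend 3
Overall: Blend 3 183/565 = 32.4%, the synthetic mix 120/456 = 26.3% → Blend 3
(Neither sweeps every soil group, but Blend 3 has the higher pooled rate.)

Blend 3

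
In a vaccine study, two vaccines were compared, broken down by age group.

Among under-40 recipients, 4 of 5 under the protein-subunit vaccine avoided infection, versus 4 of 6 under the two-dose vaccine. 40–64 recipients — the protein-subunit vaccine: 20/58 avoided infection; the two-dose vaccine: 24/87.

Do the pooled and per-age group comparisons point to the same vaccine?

Under-40: the protein-subunit vaccine 4/5 = 80.0%, the two-dose vaccine 4/6 = 66.7% → the protein-subunit vaccine
40–64: the protein-subunit vaccine 20/58 = 34.5%, the two-dose vaccine 24/87 = 27.6% → the protein-subunit vaccine
Overall: the protein-subunit vaccine 24/63 = 38.1%, the two-dose vaccine 28/93 = 30.1% → the protein-subunit vaccine
The protein-subunit vaccine wins overall and in every age group — no reversal.

Yes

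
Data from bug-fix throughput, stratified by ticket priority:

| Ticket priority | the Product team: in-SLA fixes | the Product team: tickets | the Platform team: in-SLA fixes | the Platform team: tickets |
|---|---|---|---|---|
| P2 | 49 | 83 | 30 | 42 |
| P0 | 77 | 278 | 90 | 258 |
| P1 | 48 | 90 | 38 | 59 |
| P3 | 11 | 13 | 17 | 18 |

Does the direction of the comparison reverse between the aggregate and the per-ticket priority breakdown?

P2: the Product team 49/83 = 59.0%, the Platform team 30/42 = 71.4% → the Platform team
P0: the Product team 77/278 = 27.7%, the Platform team 90/258 = 34.9% → the Platform team
P1: the Product team 48/90 = 53.3%, the Platform team 38/59 = 64.4% → the Platform team
P3: the Product team 11/13 = 84.6%, the Platform team 17/18 = 94.4% → the Platform team
Overall: the Product team 185/464 = 39.9%, the Platform team 175/377 = 46.4% → the Platform team
The Platform team wins overall and in every ticket group — no reversal.

No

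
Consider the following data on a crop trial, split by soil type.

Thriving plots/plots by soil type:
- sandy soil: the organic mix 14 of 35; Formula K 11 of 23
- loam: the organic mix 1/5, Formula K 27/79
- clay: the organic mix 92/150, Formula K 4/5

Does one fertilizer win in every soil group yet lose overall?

Yes

Sandy soil: the organic mix 14/35 = 40.0%, Formula K 11/23 = 47.8% → Formula K
Loam: the organic mix 1/5 = 20.0%, Formula K 27/79 = 34.2% → Formula K
Clay: the organic mix 92/150 = 61.3%, Formula K 4/5 = 80.0% → Formula K
Overall: the organic mix 107/190 = 56.3%, Formula K 42/107 = 39.3% → the organic mix
Formula K wins each soil group but the organic mix wins overall — the comparison reverses. Formula K's plots skew toward loam, which has a lower base rate.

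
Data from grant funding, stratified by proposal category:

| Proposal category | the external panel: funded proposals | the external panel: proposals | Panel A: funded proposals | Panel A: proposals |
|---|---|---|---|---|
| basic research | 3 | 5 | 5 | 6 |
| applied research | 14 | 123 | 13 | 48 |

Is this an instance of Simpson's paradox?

Basic research: the external panel 3/5 = 60.0%, Panel A 5/6 = 83.3% → Panel A
Applied research: the external panel 14/123 = 11.4%, Panel A 13/48 = 27.1% → Panel A
Overall: the external panel 17/128 = 13.3%, Panel A 18/54 = 33.3% → Panel A
Panel A wins overall and in every proposal group — no reversal.

No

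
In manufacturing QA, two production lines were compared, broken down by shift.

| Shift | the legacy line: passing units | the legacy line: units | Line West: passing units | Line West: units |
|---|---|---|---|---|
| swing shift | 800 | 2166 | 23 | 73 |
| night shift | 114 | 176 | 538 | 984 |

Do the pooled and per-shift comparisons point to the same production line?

No

Swing shift: the legacy line 800/2166 = 36.9%, Line West 23/73 = 31.5% → the legacy line
Night shift: the legacy line 114/176 = 64.8%, Line West 538/984 = 54.7% → the legacy line
Overall: the legacy line 914/2342 = 39.0%, Line West 561/1057 = 53.1% → Line West
The legacy line wins each shift group but Line West wins overall — the comparison reverses. The legacy line's units skew toward swing shift, which has a lower base rate.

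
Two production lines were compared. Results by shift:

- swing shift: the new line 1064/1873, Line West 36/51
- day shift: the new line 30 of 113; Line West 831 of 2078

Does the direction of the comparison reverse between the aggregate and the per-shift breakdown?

Swing shift: the new line 1064/1873 = 56.8%, Line West 36/51 = 70.6% → Line West
Day shift: the new line 30/113 = 26.5%, Line West 831/2078 = 40.0% → Line West
Overall: the new line 1094/1986 = 55.1%, Line West 867/2129 = 40.7% → the new line
Line West wins each shift group but the new line wins overall — the comparison reverses. Line West's units skew toward day shift, which has a lower base rate.

Yes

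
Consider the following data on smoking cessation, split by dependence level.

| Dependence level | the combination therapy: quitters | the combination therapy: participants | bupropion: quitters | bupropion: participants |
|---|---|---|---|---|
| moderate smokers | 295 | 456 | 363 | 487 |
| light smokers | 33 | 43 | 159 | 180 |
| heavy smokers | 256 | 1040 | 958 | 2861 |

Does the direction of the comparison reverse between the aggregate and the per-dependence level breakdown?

No

Moderate smokers: the combination therapy 295/456 = 64.7%, bupropion 363/487 = 74.5% → bupropion
Light smokers: the combination therapy 33/43 = 76.7%, bupropion 159/180 = 88.3% → bupropion
Heavy smokers: the combination therapy 256/1040 = 24.6%, bupropion 958/2861 = 33.5% → bupropion
Overall: the combination therapy 584/1539 = 37.9%, bupropion 1480/3528 = 42.0% → bupropion
Bupropion wins overall and in every dependence group — no reversal.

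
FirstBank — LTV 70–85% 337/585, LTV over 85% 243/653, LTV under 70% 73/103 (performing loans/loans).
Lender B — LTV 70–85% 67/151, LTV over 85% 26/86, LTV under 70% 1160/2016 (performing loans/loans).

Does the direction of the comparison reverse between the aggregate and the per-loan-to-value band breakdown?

LTV 70–85%: FirstBank 337/585 = 57.6%, Lender B 67/151 = 44.4% → FirstBank
LTV over 85%: FirstBank 243/653 = 37.2%, Lender B 26/86 = 30.2% → FirstBank
LTV under 70%: FirstBank 73/103 = 70.9%, Lender B 1160/2016 = 57.5% → FirstBank
Overall: FirstBank 653/1341 = 48.7%, Lender B 1253/2253 = 55.6% → Lender B
FirstBank wins each loan-to-value group but Lender B wins overall — the comparison reverses. FirstBank's loans skew toward LTV over 85%, which has a lower base rate.

Yes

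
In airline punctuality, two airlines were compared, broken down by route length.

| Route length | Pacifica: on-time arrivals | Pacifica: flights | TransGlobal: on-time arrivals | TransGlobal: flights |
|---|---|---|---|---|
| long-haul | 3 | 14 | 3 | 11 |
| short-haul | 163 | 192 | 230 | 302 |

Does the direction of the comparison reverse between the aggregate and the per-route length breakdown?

No

Long-haul: Pacifica 3/14 = 21.4%, TransGlobal 3/11 = 27.3% → TransGlobal
Short-haul: Pacifica 163/192 = 84.9%, TransGlobal 230/302 = 76.2% → Pacifica
Overall: Pacifica 166/206 = 80.6%, TransGlobal 233/313 = 74.4% → Pacifica
Neither sweeps: Pacifica wins 1 of 2 groups, TransGlobal wins 1. Pacifica wins overall but not every group — no Simpson reversal.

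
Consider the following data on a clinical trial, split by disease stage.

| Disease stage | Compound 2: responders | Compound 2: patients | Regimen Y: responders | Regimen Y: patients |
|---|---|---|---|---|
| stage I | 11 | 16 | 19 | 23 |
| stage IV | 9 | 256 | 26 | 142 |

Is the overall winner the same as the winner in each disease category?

Stage I: Compound 2 11/16 = 68.8%, Regimen Y 19/23 = 82.6% → Regimen Y
Stage IV: Compound 2 9/256 = 3.5%, Regimen Y 26/142 = 18.3% → Regimen Y
Overall: Compound 2 20/272 = 7.4%, Regimen Y 45/165 = 27.3% → Regimen Y
Regimen Y wins overall and in every disease group — no reversal.

Yes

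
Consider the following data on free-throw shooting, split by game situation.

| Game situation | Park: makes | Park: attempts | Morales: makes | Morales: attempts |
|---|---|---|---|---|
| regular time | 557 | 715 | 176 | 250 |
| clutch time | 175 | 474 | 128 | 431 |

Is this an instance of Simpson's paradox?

Regular time: Park 557/715 = 77.9%, Morales 176/250 = 70.4% → Park
Clutch time: Park 175/474 = 36.9%, Morales 128/431 = 29.7% → Park
Overall: Park 732/1189 = 61.6%, Morales 304/681 = 44.6% → Park
Park wins overall and in every game group — no reversal.

No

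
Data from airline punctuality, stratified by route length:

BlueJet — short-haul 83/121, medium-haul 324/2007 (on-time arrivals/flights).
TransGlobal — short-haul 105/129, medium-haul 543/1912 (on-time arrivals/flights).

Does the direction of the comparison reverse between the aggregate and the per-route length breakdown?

Short-haul: BlueJet 83/121 = 68.6%, TransGlobal 105/129 = 81.4% → TransGlobal
Medium-haul: BlueJet 324/2007 = 16.1%, TransGlobal 543/1912 = 28.4% → TransGlobal
Overall: BlueJet 407/2128 = 19.1%, TransGlobal 648/2041 = 31.7% → TransGlobal
TransGlobal wins overall and in every route group — no reversal.

No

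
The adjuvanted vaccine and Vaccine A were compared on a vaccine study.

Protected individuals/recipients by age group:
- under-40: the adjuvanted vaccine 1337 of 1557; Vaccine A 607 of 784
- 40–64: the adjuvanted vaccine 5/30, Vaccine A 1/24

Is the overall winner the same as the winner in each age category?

Under-40: the adjuvanted vaccine 1337/1557 = 85.9%, Vaccine A 607/784 = 77.4% → the adjuvanted vaccine
40–64: the adjuvanted vaccine 5/30 = 16.7%, Vaccine A 1/24 = 4.2% → the adjuvanted vaccine
Overall: the adjuvanted vaccine 1342/1587 = 84.6%, Vaccine A 608/808 = 75.2% → the adjuvanted vaccine
The adjuvanted vaccine wins overall and in every age group — no reversal.

Yes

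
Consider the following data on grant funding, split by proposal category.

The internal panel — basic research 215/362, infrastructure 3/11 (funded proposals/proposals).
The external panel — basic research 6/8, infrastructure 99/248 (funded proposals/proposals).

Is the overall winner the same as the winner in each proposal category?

No

Basic research: the internal panel 215/362 = 59.4%, the external panel 6/8 = 75.0% → the external panel
Infrastructure: the internal panel 3/11 = 27.3%, the external panel 99/248 = 39.9% → the external panel
Overall: the internal panel 218/373 = 58.4%, the external panel 105/256 = 41.0% → the internal panel
The external panel wins each proposal group but the internal panel wins overall — the comparison reverses. The external panel's proposals skew toward infrastructure, which has a lower base rate.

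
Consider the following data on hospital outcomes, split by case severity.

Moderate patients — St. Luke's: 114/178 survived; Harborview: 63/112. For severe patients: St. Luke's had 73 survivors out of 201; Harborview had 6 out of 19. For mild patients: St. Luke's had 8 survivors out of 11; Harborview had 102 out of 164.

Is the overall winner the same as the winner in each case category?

Moderate: St. Luke's 114/178 = 64.0%, Harborview 63/112 = 56.2% → St. Luke's
Severe: St. Luke's 73/201 = 36.3%, Harborview 6/19 = 31.6% → St. Luke's
Mild: St. Luke's 8/11 = 72.7%, Harborview 102/164 = 62.2% → St. Luke's
Overall: St. Luke's 195/390 = 50.0%, Harborview 171/295 = 58.0% → Harborview
St. Luke's wins each case group but Harborview wins overall — the comparison reverses. St. Luke's's patients skew toward severe, which has a lower base rate.

No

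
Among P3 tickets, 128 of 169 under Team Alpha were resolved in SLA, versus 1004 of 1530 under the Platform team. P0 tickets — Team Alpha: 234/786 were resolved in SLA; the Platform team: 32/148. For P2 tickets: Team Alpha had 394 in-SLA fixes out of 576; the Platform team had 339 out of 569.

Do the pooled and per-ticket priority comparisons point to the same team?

No

P3: Team Alpha 128/169 = 75.7%, the Platform team 1004/1530 = 65.6% → Team Alpha
P0: Team Alpha 234/786 = 29.8%, the Platform team 32/148 = 21.6% → Team Alpha
P2: Team Alpha 394/576 = 68.4%, the Platform team 339/569 = 59.6% → Team Alpha
Overall: Team Alpha 756/1531 = 49.4%, the Platform team 1375/2247 = 61.2% → the Platform team
Team Alpha wins each ticket group but the Platform team wins overall — the comparison reverses. Team Alpha's tickets skew toward P0, which has a lower base rate.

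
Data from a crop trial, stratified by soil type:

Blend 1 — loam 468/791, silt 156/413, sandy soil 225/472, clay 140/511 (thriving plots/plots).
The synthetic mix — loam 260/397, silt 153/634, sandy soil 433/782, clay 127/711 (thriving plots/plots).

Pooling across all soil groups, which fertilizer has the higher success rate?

Loam: Blend 1 468/791 = 59.2%, the synthetic mix 260/397 = 65.5% → the synthetic mix
Silt: Blend 1 156/413 = 37.8%, the synthetic mix 153/634 = 24.1% → Blend 1
Sandy soil: Blend 1 225/472 = 47.7%, the synthetic mix 433/782 = 55.4% → the synthetic mix
Clay: Blend 1 140/511 = 27.4%, the synthetic mix 127/711 = 17.9% → Blend 1
Overall: Blend 1 989/2187 = 45.2%, the synthetic mix 973/2524 = 38.5% → Blend 1
(Neither sweeps every soil group, but Blend 1 has the higher pooled rate.)

Blend 1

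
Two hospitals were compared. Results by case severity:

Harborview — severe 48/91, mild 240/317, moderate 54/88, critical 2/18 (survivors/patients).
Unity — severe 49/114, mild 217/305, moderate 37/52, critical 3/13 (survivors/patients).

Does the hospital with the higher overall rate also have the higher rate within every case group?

No

Severe: Harborview 48/91 = 52.7%, Unity 49/114 = 43.0% → Harborview
Mild: Harborview 240/317 = 75.7%, Unity 217/305 = 71.1% → Harborview
Moderate: Harborview 54/88 = 61.4%, Unity 37/52 = 71.2% → Unity
Critical: Harborview 2/18 = 11.1%, Unity 3/13 = 23.1% → Unity
Overall: Harborview 344/514 = 66.9%, Unity 306/484 = 63.2% → Harborview
Neither sweeps: Harborview wins 2 of 4 groups, Unity wins 2. Harborview wins overall but not every group — no Simpson reversal.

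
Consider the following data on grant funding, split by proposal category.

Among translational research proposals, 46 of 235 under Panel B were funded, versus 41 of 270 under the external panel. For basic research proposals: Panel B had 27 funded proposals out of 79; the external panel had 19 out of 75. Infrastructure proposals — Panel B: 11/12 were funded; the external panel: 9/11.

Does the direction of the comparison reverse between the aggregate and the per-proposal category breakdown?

Translational research: Panel B 46/235 = 19.6%, the external panel 41/270 = 15.2% → Panel B
Basic research: Panel B 27/79 = 34.2%, the external panel 19/75 = 25.3% → Panel B
Infrastructure: Panel B 11/12 = 91.7%, the external panel 9/11 = 81.8% → Panel B
Overall: Panel B 84/326 = 25.8%, the external panel 69/356 = 19.4% → Panel B
Panel B wins overall and in every proposal group — no reversal.

No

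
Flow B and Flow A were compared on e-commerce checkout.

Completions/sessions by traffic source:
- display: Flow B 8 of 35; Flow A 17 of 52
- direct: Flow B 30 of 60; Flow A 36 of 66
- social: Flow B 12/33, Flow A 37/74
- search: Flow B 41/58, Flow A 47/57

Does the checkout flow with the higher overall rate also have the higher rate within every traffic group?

Display: Flow B 8/35 = 22.9%, Flow A 17/52 = 32.7% → Flow A
Direct: Flow B 30/60 = 50.0%, Flow A 36/66 = 54.5% → Flow A
Social: Flow B 12/33 = 36.4%, Flow A 37/74 = 50.0% → Flow A
Search: Flow B 41/58 = 70.7%, Flow A 47/57 = 82.5% → Flow A
Overall: Flow B 91/186 = 48.9%, Flow A 137/249 = 55.0% → Flow A
Flow A wins overall and in every traffic group — no reversal.

Yes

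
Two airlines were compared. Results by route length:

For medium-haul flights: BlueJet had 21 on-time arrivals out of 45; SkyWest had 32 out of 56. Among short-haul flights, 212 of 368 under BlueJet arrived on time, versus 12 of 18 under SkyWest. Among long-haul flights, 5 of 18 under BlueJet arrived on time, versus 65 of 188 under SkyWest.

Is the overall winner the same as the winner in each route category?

No

Medium-haul: BlueJet 21/45 = 46.7%, SkyWest 32/56 = 57.1% → SkyWest
Short-haul: BlueJet 212/368 = 57.6%, SkyWest 12/18 = 66.7% → SkyWest
Long-haul: BlueJet 5/18 = 27.8%, SkyWest 65/188 = 34.6% → SkyWest
Overall: BlueJet 238/431 = 55.2%, SkyWest 109/262 = 41.6% → BlueJet
SkyWest wins each route group but BlueJet wins overall — the comparison reverses. SkyWest's flights skew toward long-haul, which has a lower base rate.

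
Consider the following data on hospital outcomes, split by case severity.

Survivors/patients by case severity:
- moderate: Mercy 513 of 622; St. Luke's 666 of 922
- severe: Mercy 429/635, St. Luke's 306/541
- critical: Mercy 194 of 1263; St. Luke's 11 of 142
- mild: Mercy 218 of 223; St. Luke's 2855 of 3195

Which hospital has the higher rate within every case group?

Mercy

Moderate: Mercy 513/622 = 82.5%, St. Luke's 666/922 = 72.2% → Mercy
Severe: Mercy 429/635 = 67.6%, St. Luke's 306/541 = 56.6% → Mercy
Critical: Mercy 194/1263 = 15.4%, St. Luke's 11/142 = 7.7% → Mercy
Mild: Mercy 218/223 = 97.8%, St. Luke's 2855/3195 = 89.4% → Mercy
Mercy has the higher rate in all 4 groups.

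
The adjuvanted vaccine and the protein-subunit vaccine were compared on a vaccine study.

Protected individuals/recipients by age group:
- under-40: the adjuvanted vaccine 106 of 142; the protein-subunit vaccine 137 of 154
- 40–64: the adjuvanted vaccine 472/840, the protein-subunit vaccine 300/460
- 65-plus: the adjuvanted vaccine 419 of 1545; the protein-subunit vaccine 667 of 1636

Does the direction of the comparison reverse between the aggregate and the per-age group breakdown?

No

Under-40: the adjuvanted vaccine 106/142 = 74.6%, the protein-subunit vaccine 137/154 = 89.0% → the protein-subunit vaccine
40–64: the adjuvanted vaccine 472/840 = 56.2%, the protein-subunit vaccine 300/460 = 65.2% → the protein-subunit vaccine
65-plus: the adjuvanted vaccine 419/1545 = 27.1%, the protein-subunit vaccine 667/1636 = 40.8% → the protein-subunit vaccine
Overall: the adjuvanted vaccine 997/2527 = 39.5%, the protein-subunit vaccine 1104/2250 = 49.1% → the protein-subunit vaccine
The protein-subunit vaccine wins overall and in every age group — no reversal.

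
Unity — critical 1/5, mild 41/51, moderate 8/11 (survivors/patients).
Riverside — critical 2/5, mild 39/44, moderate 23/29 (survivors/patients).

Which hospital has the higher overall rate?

Critical: Unity 1/5 = 20.0%, Riverside 2/5 = 40.0% → Riverside
Mild: Unity 41/51 = 80.4%, Riverside 39/44 = 88.6% → Riverside
Moderate: Unity 8/11 = 72.7%, Riverside 23/29 = 79.3% → Riverside
Overall: Unity 50/67 = 74.6%, Riverside 64/78 = 82.1% → Riverside

Riverside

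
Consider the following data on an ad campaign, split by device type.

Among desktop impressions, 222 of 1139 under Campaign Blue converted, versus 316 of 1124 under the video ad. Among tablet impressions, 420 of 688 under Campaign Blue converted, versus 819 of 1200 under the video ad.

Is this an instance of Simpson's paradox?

No

Desktop: Campaign Blue 222/1139 = 19.5%, the video ad 316/1124 = 28.1% → the video ad
Tablet: Campaign Blue 420/688 = 61.0%, the video ad 819/1200 = 68.2% → the video ad
Overall: Campaign Blue 642/1827 = 35.1%, the video ad 1135/2324 = 48.8% → the video ad
The video ad wins overall and in every device group — no reversal.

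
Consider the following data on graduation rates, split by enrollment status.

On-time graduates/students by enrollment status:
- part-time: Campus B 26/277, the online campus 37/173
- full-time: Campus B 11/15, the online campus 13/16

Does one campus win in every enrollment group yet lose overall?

No

Part-time: Campus B 26/277 = 9.4%, the online campus 37/173 = 21.4% → the online campus
Full-time: Campus B 11/15 = 73.3%, the online campus 13/16 = 81.2% → the online campus
Overall: Campus B 37/292 = 12.7%, the online campus 50/189 = 26.5% → the online campus
The online campus wins overall and in every enrollment group — no reversal.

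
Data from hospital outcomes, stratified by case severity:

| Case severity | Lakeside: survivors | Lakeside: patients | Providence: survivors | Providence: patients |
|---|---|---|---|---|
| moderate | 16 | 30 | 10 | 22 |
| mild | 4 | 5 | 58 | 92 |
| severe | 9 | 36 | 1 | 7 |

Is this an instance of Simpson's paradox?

Moderate: Lakeside 16/30 = 53.3%, Providence 10/22 = 45.5% → Lakeside
Mild: Lakeside 4/5 = 80.0%, Providence 58/92 = 63.0% → Lakeside
Severe: Lakeside 9/36 = 25.0%, Providence 1/7 = 14.3% → Lakeside
Overall: Lakeside 29/71 = 40.8%, Providence 69/121 = 57.0% → Providence
Lakeside wins each case group but Providence wins overall — the comparison reverses. Lakeside's patients skew toward severe, which has a lower base rate.

Yes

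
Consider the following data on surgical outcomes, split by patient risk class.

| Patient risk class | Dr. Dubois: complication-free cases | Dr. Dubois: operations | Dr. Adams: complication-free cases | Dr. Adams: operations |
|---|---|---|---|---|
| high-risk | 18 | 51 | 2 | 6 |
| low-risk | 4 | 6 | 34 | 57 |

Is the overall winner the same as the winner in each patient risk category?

No

High-risk: Dr. Dubois 18/51 = 35.3%, Dr. Adams 2/6 = 33.3% → Dr. Dubois
Low-risk: Dr. Dubois 4/6 = 66.7%, Dr. Adams 34/57 = 59.6% → Dr. Dubois
Overall: Dr. Dubois 22/57 = 38.6%, Dr. Adams 36/63 = 57.1% → Dr. Adams
Dr. Dubois wins each patient risk group but Dr. Adams wins overall — the comparison reverses. Dr. Dubois's operations skew toward high-risk, which has a lower base rate.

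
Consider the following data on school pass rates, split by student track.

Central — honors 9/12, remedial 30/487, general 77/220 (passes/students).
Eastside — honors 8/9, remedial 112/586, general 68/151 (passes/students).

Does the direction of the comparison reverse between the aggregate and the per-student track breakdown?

No

Honors: Central 9/12 = 75.0%, Eastside 8/9 = 88.9% → Eastside
Remedial: Central 30/487 = 6.2%, Eastside 112/586 = 19.1% → Eastside
General: Central 77/220 = 35.0%, Eastside 68/151 = 45.0% → Eastside
Overall: Central 116/719 = 16.1%, Eastside 188/746 = 25.2% → Eastside
Eastside wins overall and in every student group — no reversal.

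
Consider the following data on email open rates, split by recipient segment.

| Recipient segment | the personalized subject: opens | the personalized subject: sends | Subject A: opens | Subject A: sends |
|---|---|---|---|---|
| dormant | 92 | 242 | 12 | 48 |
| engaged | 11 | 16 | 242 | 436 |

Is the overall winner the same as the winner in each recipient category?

No

Dormant: the personalized subject 92/242 = 38.0%, Subject A 12/48 = 25.0% → the personalized subject
Engaged: the personalized subject 11/16 = 68.8%, Subject A 242/436 = 55.5% → the personalized subject
Overall: the personalized subject 103/258 = 39.9%, Subject A 254/484 = 52.5% → Subject A
The personalized subject wins each recipient group but Subject A wins overall — the comparison reverses. The personalized subject's sends skew toward dormant, which has a lower base rate.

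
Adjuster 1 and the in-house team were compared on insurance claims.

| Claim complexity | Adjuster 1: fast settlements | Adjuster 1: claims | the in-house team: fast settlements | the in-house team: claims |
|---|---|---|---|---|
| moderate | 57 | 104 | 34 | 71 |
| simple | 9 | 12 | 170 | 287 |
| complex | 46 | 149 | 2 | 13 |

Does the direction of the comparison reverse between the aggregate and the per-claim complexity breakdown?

Moderate: Adjuster 1 57/104 = 54.8%, the in-house team 34/71 = 47.9% → Adjuster 1
Simple: Adjuster 1 9/12 = 75.0%, the in-house team 170/287 = 59.2% → Adjuster 1
Complex: Adjuster 1 46/149 = 30.9%, the in-house team 2/13 = 15.4% → Adjuster 1
Overall: Adjuster 1 112/265 = 42.3%, the in-house team 206/371 = 55.5% → the in-house team
Adjuster 1 wins each claim group but the in-house team wins overall — the comparison reverses. Adjuster 1's claims skew toward complex, which has a lower base rate.

Yes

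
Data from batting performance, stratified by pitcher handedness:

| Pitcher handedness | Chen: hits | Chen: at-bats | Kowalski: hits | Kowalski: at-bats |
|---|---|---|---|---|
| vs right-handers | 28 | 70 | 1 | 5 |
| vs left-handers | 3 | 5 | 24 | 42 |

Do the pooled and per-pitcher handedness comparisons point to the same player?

No

Vs right-handers: Chen 28/70 = 40.0%, Kowalski 1/5 = 20.0% → Chen
Vs left-handers: Chen 3/5 = 60.0%, Kowalski 24/42 = 57.1% → Chen
Overall: Chen 31/75 = 41.3%, Kowalski 25/47 = 53.2% → Kowalski
Chen wins each pitcher group but Kowalski wins overall — the comparison reverses. Chen's at-bats skew toward vs right-handers, which has a lower base rate.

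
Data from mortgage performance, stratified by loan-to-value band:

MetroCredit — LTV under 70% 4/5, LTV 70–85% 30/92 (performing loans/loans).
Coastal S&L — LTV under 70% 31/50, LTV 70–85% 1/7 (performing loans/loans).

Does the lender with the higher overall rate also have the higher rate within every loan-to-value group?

LTV under 70%: MetroCredit 4/5 = 80.0%, Coastal S&L 31/50 = 62.0% → MetroCredit
LTV 70–85%: MetroCredit 30/92 = 32.6%, Coastal S&L 1/7 = 14.3% → MetroCredit
Overall: MetroCredit 34/97 = 35.1%, Coastal S&L 32/57 = 56.1% → Coastal S&L
MetroCredit wins each loan-to-value group but Coastal S&L wins overall — the comparison reverses. MetroCredit's loans skew toward LTV 70–85%, which has a lower base rate.

No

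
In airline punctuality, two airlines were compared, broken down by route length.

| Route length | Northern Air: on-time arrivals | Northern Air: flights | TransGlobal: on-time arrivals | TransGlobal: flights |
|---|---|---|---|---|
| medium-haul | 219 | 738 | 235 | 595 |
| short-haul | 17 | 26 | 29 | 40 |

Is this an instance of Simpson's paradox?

No

Medium-haul: Northern Air 219/738 = 29.7%, TransGlobal 235/595 = 39.5% → TransGlobal
Short-haul: Northern Air 17/26 = 65.4%, TransGlobal 29/40 = 72.5% → TransGlobal
Overall: Northern Air 236/764 = 30.9%, TransGlobal 264/635 = 41.6% → TransGlobal
TransGlobal wins overall and in every route group — no reversal.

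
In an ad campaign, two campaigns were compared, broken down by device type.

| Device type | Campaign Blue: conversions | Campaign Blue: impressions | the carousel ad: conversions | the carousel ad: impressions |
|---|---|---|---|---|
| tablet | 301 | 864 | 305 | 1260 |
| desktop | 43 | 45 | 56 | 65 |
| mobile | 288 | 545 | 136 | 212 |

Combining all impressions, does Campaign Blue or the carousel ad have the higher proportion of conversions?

Campaign Blue

Tablet: Campaign Blue 301/864 = 34.8%, the carousel ad 305/1260 = 24.2% → Campaign Blue
Desktop: Campaign Blue 43/45 = 95.6%, the carousel ad 56/65 = 86.2% → Campaign Blue
Mobile: Campaign Blue 288/545 = 52.8%, the carousel ad 136/212 = 64.2% → the carousel ad
Overall: Campaign Blue 632/1454 = 43.5%, the carousel ad 497/1537 = 32.3% → Campaign Blue
(Neither sweeps every device group, but Campaign Blue has the higher pooled rate.)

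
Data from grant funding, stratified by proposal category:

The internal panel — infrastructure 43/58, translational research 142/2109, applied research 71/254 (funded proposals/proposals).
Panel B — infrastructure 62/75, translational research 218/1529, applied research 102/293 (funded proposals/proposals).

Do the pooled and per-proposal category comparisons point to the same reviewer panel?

Infrastructure: the internal panel 43/58 = 74.1%, Panel B 62/75 = 82.7% → Panel B
Translational research: the internal panel 142/2109 = 6.7%, Panel B 218/1529 = 14.3% → Panel B
Applied research: the internal panel 71/254 = 28.0%, Panel B 102/293 = 34.8% → Panel B
Overall: the internal panel 256/2421 = 10.6%, Panel B 382/1897 = 20.1% → Panel B
Panel B wins overall and in every proposal group — no reversal.

Yes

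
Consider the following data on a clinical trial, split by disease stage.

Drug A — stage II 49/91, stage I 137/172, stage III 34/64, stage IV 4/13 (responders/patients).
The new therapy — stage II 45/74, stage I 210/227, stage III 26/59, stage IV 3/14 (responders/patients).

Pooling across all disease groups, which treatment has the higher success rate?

the new therapy

Stage II: Drug A 49/91 = 53.8%, the new therapy 45/74 = 60.8% → the new therapy
Stage I: Drug A 137/172 = 79.7%, the new therapy 210/227 = 92.5% → the new therapy
Stage III: Drug A 34/64 = 53.1%, the new therapy 26/59 = 44.1% → Drug A
Stage IV: Drug A 4/13 = 30.8%, the new therapy 3/14 = 21.4% → Drug A
Overall: Drug A 224/340 = 65.9%, the new therapy 284/374 = 75.9% → the new therapy
(Neither sweeps every disease group, but the new therapy has the higher pooled rate.)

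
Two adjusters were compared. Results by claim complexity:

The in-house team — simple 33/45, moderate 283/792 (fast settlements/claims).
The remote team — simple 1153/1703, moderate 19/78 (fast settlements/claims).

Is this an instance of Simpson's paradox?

Simple: the in-house team 33/45 = 73.3%, the remote team 1153/1703 = 67.7% → the in-house team
Moderate: the in-house team 283/792 = 35.7%, the remote team 19/78 = 24.4% → the in-house team
Overall: the in-house team 316/837 = 37.8%, the remote team 1172/1781 = 65.8% → the remote team
The in-house team wins each claim group but the remote team wins overall — the comparison reverses. The in-house team's claims skew toward moderate, which has a lower base rate.

Yes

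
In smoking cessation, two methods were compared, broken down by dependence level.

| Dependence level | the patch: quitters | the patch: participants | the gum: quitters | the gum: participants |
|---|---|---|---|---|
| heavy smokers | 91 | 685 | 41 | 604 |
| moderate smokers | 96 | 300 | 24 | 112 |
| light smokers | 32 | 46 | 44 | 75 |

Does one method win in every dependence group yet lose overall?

No

Heavy smokers: the patch 91/685 = 13.3%, the gum 41/604 = 6.8% → the patch
Moderate smokers: the patch 96/300 = 32.0%, the gum 24/112 = 21.4% → the patch
Light smokers: the patch 32/46 = 69.6%, the gum 44/75 = 58.7% → the patch
Overall: the patch 219/1031 = 21.2%, the gum 109/791 = 13.8% → the patch
The patch wins overall and in every dependence group — no reversal.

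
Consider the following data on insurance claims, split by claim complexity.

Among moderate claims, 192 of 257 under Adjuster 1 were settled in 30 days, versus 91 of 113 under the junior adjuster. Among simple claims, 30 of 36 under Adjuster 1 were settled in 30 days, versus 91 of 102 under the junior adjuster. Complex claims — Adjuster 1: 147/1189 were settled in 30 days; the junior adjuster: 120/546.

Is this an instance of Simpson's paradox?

Moderate: Adjuster 1 192/257 = 74.7%, the junior adjuster 91/113 = 80.5% → the junior adjuster
Simple: Adjuster 1 30/36 = 83.3%, the junior adjuster 91/102 = 89.2% → the junior adjuster
Complex: Adjuster 1 147/1189 = 12.4%, the junior adjuster 120/546 = 22.0% → the junior adjuster
Overall: Adjuster 1 369/1482 = 24.9%, the junior adjuster 302/761 = 39.7% → the junior adjuster
The junior adjuster wins overall and in every claim group — no reversal.

No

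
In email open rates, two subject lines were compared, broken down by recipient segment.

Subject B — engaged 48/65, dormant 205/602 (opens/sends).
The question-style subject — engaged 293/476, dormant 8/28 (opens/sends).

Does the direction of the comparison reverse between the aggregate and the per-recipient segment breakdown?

Yes

Engaged: Subject B 48/65 = 73.8%, the question-style subject 293/476 = 61.6% → Subject B
Dormant: Subject B 205/602 = 34.1%, the question-style subject 8/28 = 28.6% → Subject B
Overall: Subject B 253/667 = 37.9%, the question-style subject 301/504 = 59.7% → the question-style subject
Subject B wins each recipient group but the question-style subject wins overall — the comparison reverses. Subject B's sends skew toward dormant, which has a lower base rate.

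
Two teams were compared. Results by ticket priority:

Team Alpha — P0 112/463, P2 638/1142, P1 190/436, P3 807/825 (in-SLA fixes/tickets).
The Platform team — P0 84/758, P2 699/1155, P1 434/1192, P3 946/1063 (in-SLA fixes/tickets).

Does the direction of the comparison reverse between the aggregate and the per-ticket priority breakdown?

P0: Team Alpha 112/463 = 24.2%, the Platform team 84/758 = 11.1% → Team Alpha
P2: Team Alpha 638/1142 = 55.9%, the Platform team 699/1155 = 60.5% → the Platform team
P1: Team Alpha 190/436 = 43.6%, the Platform team 434/1192 = 36.4% → Team Alpha
P3: Team Alpha 807/825 = 97.8%, the Platform team 946/1063 = 89.0% → Team Alpha
Overall: Team Alpha 1747/2866 = 61.0%, the Platform team 2163/4168 = 51.9% → Team Alpha
Neither sweeps: Team Alpha wins 3 of 4 groups, the Platform team wins 1. Team Alpha wins overall but not every group — no Simpson reversal.

No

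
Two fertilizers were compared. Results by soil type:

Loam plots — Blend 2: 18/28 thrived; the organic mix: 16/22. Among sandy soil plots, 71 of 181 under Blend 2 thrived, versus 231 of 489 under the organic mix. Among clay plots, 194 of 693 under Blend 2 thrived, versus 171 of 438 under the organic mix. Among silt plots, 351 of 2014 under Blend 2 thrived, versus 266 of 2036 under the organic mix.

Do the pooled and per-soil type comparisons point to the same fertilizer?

No

Loam: Blend 2 18/28 = 64.3%, the organic mix 16/22 = 72.7% → the organic mix
Sandy soil: Blend 2 71/181 = 39.2%, the organic mix 231/489 = 47.2% → the organic mix
Clay: Blend 2 194/693 = 28.0%, the organic mix 171/438 = 39.0% → the organic mix
Silt: Blend 2 351/2014 = 17.4%, the organic mix 266/2036 = 13.1% → Blend 2
Overall: Blend 2 634/2916 = 21.7%, the organic mix 684/2985 = 22.9% → the organic mix
Neither sweeps: Blend 2 wins 1 of 4 groups, the organic mix wins 3. The organic mix wins overall but not every group — no Simpson reversal.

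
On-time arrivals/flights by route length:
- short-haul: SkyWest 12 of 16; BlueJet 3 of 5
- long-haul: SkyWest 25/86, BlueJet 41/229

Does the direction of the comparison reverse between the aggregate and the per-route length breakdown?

No

Short-haul: SkyWest 12/16 = 75.0%, BlueJet 3/5 = 60.0% → SkyWest
Long-haul: SkyWest 25/86 = 29.1%, BlueJet 41/229 = 17.9% → SkyWest
Overall: SkyWest 37/102 = 36.3%, BlueJet 44/234 = 18.8% → SkyWest
SkyWest wins overall and in every route group — no reversal.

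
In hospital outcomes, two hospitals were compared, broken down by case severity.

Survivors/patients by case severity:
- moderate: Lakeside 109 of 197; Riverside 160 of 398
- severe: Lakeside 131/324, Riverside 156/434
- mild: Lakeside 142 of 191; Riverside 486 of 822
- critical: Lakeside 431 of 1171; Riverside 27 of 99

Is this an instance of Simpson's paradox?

Moderate: Lakeside 109/197 = 55.3%, Riverside 160/398 = 40.2% → Lakeside
Severe: Lakeside 131/324 = 40.4%, Riverside 156/434 = 35.9% → Lakeside
Mild: Lakeside 142/191 = 74.3%, Riverside 486/822 = 59.1% → Lakeside
Critical: Lakeside 431/1171 = 36.8%, Riverside 27/99 = 27.3% → Lakeside
Overall: Lakeside 813/1883 = 43.2%, Riverside 829/1753 = 47.3% → Riverside
Lakeside wins each case group but Riverside wins overall — the comparison reverses. Lakeside's patients skew toward critical, which has a lower base rate.

Yes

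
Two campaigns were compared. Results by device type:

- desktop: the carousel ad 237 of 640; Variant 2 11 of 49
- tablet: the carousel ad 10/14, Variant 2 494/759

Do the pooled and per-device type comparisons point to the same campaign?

Desktop: the carousel ad 237/640 = 37.0%, Variant 2 11/49 = 22.4% → the carousel ad
Tablet: the carousel ad 10/14 = 71.4%, Variant 2 494/759 = 65.1% → the carousel ad
Overall: the carousel ad 247/654 = 37.8%, Variant 2 505/808 = 62.5% → Variant 2
The carousel ad wins each device group but Variant 2 wins overall — the comparison reverses. The carousel ad's impressions skew toward desktop, which has a lower base rate.

No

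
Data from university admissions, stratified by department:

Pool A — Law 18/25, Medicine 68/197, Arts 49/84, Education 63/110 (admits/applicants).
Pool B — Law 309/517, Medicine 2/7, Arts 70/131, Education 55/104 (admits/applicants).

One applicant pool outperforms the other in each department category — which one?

Pool A

Law: Pool A 18/25 = 72.0%, Pool B 309/517 = 59.8% → Pool A
Medicine: Pool A 68/197 = 34.5%, Pool B 2/7 = 28.6% → Pool A
Arts: Pool A 49/84 = 58.3%, Pool B 70/131 = 53.4% → Pool A
Education: Pool A 63/110 = 57.3%, Pool B 55/104 = 52.9% → Pool A
Pool A has the higher rate in all 4 groups.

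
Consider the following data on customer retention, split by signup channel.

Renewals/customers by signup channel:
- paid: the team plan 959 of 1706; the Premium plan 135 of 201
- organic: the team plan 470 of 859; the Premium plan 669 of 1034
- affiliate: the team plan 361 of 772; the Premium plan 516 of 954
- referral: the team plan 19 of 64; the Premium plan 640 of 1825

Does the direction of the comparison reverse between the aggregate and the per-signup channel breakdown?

Paid: the team plan 959/1706 = 56.2%, the Premium plan 135/201 = 67.2% → the Premium plan
Organic: the team plan 470/859 = 54.7%, the Premium plan 669/1034 = 64.7% → the Premium plan
Affiliate: the team plan 361/772 = 46.8%, the Premium plan 516/954 = 54.1% → the Premium plan
Referral: the team plan 19/64 = 29.7%, the Premium plan 640/1825 = 35.1% → the Premium plan
Overall: the team plan 1809/3401 = 53.2%, the Premium plan 1960/4014 = 48.8% → the team plan
The Premium plan wins each signup group but the team plan wins overall — the comparison reverses. The Premium plan's customers skew toward referral, which has a lower base rate.

Yes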